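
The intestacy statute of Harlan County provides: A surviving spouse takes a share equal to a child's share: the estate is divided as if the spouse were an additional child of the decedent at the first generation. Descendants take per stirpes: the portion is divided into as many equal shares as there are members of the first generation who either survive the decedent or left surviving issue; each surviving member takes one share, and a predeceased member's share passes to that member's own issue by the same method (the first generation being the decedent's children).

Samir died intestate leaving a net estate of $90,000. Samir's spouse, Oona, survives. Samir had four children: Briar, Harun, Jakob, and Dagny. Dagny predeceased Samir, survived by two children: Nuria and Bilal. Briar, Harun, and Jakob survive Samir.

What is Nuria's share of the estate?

Nuria receives $9,000.

The spouse counts as an additional share at the children's level, so there are 5 primary shares of $18,000. Oona takes one such share ($18,000).
The children's combined portion ($72,000) is divided into 4 shares of $18,000: Briar, Harun, and Jakob each take $18,000; Dagny's $18,000 share passes to Dagny's issue.
Dagny's share ($18,000) is divided into 2 shares of $9,000: Nuria and Bilal each take $9,000.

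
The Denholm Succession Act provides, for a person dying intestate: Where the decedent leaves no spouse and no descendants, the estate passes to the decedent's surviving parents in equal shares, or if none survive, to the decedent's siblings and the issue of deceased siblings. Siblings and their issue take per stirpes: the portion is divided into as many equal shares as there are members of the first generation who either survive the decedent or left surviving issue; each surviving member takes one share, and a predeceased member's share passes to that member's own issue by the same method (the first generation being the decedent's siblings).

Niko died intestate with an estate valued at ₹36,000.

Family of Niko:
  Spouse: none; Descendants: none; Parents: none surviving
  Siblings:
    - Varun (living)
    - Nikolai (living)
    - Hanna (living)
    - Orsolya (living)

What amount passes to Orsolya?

Orsolya receives ₹9,000.

The entire ₹36,000 passes to the siblings and their issue.
That amount (₹36,000) is divided into 4 shares of ₹9,000: Varun, Nikolai, Hanna, and Orsolya each take ₹9,000.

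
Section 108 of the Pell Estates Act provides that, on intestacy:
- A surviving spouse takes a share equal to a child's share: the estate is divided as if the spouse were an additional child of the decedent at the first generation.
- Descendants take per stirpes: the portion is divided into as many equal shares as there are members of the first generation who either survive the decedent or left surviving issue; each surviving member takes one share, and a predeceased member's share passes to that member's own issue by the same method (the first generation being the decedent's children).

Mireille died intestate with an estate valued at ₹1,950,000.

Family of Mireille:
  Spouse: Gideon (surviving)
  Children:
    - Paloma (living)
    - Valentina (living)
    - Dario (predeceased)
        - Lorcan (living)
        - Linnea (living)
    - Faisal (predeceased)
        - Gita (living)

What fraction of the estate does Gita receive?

The spouse counts as an additional share at the children's level, so there are 5 primary shares of ₹390,000. Gideon takes one such share (₹390,000).
The children's combined portion (₹1,560,000) is divided into 4 shares of ₹390,000: Paloma and Valentina each take ₹390,000; Dario's ₹390,000 share passes to Dario's issue; Faisal's ₹390,000 share passes to Faisal's issue.
Dario's share (₹390,000) is divided into 2 shares of ₹195,000: Lorcan and Linnea each take ₹195,000.
Faisal's share (₹390,000) passes entirely to Gita.

Gita receives 1/5 of the estate.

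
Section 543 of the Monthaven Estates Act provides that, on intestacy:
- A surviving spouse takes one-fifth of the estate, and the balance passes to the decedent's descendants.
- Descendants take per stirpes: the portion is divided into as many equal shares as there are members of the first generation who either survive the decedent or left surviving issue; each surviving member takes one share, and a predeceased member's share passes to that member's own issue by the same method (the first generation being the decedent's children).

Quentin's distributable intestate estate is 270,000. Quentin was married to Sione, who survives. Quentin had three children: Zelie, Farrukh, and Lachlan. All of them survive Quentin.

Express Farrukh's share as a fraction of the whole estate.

Farrukh receives 4/15 of the estate.

Sione takes one-fifth of 270,000 = 54,000. The remaining 216,000 passes to the descendants.
The descendants' portion (216,000) is divided into 3 shares of 72,000: Zelie, Farrukh, and Lachlan each take 72,000.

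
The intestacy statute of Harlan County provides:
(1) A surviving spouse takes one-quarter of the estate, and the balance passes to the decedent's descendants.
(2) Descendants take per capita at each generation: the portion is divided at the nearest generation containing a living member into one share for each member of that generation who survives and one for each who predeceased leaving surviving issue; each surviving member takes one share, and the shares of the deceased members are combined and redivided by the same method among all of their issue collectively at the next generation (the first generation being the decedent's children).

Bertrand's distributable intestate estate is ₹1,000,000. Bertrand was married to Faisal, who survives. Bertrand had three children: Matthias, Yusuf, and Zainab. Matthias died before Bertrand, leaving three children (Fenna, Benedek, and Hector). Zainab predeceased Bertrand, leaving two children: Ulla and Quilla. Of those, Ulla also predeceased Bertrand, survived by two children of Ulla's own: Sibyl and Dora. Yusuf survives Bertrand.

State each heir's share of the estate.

Faisal: ₹250,000; Fenna: ₹100,000; Benedek: ₹100,000; Hector: ₹100,000; Yusuf: ₹250,000; Sibyl: ₹50,000; Dora: ₹50,000; Quilla: ₹100,000

Faisal takes one-quarter of ₹1,000,000 = ₹250,000. The remaining ₹750,000 passes to the descendants.
The descendants' portion (₹750,000) is divided at the children's generation into 3 shares of ₹250,000. Yusuf takes ₹250,000. The 2 shares of the deceased (Matthias and Zainab) are combined into a pool of ₹500,000.
That pool (₹500,000) is divided at the grandchildren's generation into 5 shares of ₹100,000. Fenna, Benedek, Hector, and Quilla each take ₹100,000. The remaining share for the deceased Ulla (₹100,000) is carried to the next generation.
That pool (₹100,000) is divided at the great-grandchildren's generation equally among Sibyl and Dora: ₹50,000 each.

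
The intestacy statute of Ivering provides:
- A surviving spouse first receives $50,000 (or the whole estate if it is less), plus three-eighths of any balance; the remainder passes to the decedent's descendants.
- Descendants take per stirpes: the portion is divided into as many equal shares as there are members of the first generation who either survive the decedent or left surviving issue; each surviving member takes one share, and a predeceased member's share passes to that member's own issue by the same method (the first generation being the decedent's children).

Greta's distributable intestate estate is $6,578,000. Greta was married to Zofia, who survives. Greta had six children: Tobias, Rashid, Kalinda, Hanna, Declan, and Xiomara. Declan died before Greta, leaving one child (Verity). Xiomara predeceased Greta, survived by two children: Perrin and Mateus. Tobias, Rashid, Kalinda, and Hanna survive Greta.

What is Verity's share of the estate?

Zofia first takes $50,000, leaving a balance of $6,528,000. Zofia then takes three-eighths of the balance ($2,448,000), for a total of $2,498,000. The remaining $4,080,000 passes to the descendants.
The descendants' portion ($4,080,000) is divided into 6 shares of $680,000: Tobias, Rashid, Kalinda, and Hanna each take $680,000; Declan's $680,000 share passes to Declan's issue; Xiomara's $680,000 share passes to Xiomara's issue.
Declan's share ($680,000) passes entirely to Verity.
Xiomara's share ($680,000) is divided into 2 shares of $340,000: Perrin and Mateus each take $340,000.

Verity receives $680,000.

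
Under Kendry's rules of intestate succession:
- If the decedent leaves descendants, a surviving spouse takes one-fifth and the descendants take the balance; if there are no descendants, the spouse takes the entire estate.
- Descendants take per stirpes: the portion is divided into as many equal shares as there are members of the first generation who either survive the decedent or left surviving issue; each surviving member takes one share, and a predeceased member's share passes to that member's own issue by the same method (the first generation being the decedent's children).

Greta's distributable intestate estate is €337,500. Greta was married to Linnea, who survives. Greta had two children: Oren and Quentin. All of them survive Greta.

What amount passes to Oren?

Oren receives €135,000.

Linnea takes one-fifth of €337,500 = €67,500. The remaining €270,000 passes to the descendants.
The descendants' portion (€270,000) is divided into 2 shares of €135,000: Oren and Quentin each take €135,000.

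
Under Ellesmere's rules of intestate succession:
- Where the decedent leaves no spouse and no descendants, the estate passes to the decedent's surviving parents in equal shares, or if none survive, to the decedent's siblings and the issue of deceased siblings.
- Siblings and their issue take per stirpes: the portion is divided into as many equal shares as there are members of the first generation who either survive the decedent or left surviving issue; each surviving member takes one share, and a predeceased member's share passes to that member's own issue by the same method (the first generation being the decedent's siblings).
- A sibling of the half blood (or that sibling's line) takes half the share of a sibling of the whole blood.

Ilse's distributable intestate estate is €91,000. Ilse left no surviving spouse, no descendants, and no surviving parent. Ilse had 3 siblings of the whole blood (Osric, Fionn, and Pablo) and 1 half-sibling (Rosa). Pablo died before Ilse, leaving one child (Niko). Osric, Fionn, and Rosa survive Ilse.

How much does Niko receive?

The entire €91,000 passes to the siblings and their issue.
Counting each half-blood sibling's line as half a unit, there are 7/2 units in €91,000, so one unit is €26,000. Whole-blood lines (Osric, Fionn, and Pablo) take €26,000 each; half-blood lines (Rosa) take €13,000 each.
Pablo's share (€26,000) passes entirely to Niko.

Niko receives €26,000.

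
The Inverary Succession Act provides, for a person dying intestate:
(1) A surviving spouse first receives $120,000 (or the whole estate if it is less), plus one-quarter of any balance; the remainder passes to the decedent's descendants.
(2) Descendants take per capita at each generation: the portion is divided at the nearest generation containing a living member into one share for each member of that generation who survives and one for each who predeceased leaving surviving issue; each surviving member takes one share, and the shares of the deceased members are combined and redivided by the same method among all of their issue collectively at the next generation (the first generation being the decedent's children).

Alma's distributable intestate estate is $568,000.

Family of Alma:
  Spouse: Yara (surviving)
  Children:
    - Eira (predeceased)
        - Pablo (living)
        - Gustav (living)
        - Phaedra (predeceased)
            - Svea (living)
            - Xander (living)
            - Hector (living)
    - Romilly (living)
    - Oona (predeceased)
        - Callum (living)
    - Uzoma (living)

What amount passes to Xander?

Xander receives $14,000.

Yara first takes $120,000, leaving a balance of $448,000. Yara then takes one-quarter of the balance ($112,000), for a total of $232,000. The remaining $336,000 passes to the descendants.
The descendants' portion ($336,000) is divided at the children's generation into 4 shares of $84,000. Romilly and Uzoma each take $84,000. The 2 shares of the deceased (Eira and Oona) are combined into a pool of $168,000.
That pool ($168,000) is divided at the grandchildren's generation into 4 shares of $42,000. Pablo, Gustav, and Callum each take $42,000. The remaining share for the deceased Phaedra ($42,000) is carried to the next generation.
That pool ($42,000) is divided at the great-grandchildren's generation equally among Svea, Xander, and Hector: $14,000 each.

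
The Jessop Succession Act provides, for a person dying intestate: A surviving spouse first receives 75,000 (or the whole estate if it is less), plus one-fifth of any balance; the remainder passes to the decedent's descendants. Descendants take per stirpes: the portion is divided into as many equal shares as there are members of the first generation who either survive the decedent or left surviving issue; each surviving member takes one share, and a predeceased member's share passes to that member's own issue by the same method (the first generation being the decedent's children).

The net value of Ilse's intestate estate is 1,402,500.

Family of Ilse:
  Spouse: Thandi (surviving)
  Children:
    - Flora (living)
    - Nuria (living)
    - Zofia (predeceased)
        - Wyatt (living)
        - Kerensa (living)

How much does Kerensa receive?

Thandi first takes 75,000, leaving a balance of 1,327,500. Thandi then takes one-fifth of the balance (265,500), for a total of 340,500. The remaining 1,062,000 passes to the descendants.
The descendants' portion (1,062,000) is divided into 3 shares of 354,000: Flora and Nuria each take 354,000; Zofia's 354,000 share passes to Zofia's issue.
Zofia's share (354,000) is divided into 2 shares of 177,000: Wyatt and Kerensa each take 177,000.

Kerensa receives 177,000.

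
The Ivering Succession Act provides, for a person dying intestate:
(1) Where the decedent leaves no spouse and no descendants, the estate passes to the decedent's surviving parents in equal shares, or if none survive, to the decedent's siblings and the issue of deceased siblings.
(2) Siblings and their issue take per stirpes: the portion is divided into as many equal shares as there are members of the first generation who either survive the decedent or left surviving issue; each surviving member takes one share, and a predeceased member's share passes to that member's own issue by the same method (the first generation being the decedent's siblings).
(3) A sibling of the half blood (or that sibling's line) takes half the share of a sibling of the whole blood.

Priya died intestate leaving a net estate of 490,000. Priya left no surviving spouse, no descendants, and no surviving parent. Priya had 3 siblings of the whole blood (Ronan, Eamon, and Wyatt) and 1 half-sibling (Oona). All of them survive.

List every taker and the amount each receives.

The entire 490,000 passes to the siblings and their issue.
Counting each half-blood sibling's line as half a unit, there are 7/2 units in 490,000, so one unit is 140,000. Whole-blood lines (Ronan, Eamon, and Wyatt) take 140,000 each; half-blood lines (Oona) take 70,000 each.

Oona: 70,000; Ronan: 140,000; Eamon: 140,000; Wyatt: 140,000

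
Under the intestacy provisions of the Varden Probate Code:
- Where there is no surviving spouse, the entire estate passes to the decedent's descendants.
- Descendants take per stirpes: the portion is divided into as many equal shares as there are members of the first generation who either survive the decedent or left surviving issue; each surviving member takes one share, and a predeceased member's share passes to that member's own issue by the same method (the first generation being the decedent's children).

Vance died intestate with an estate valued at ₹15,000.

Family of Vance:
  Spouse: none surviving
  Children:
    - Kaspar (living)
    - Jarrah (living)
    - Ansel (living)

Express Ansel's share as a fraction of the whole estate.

The entire ₹15,000 passes to the descendants.
That amount (₹15,000) is divided into 3 shares of ₹5,000: Kaspar, Jarrah, and Ansel each take ₹5,000.

Ansel receives 1/3 of the estate.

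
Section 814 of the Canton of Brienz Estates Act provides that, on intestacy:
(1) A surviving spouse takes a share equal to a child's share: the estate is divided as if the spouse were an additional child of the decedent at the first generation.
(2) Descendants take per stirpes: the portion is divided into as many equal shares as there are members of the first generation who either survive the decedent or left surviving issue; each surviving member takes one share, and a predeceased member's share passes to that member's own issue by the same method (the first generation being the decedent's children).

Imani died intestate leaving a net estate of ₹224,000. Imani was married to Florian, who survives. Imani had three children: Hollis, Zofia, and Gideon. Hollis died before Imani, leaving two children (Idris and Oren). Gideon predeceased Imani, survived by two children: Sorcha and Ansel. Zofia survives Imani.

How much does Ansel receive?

The spouse counts as an additional share at the children's level, so there are 4 primary shares of ₹56,000. Florian takes one such share (₹56,000).
The children's combined portion (₹168,000) is divided into 3 shares of ₹56,000: Zofia takes ₹56,000; Hollis's ₹56,000 share passes to Hollis's issue; Gideon's ₹56,000 share passes to Gideon's issue.
Hollis's share (₹56,000) is divided into 2 shares of ₹28,000: Idris and Oren each take ₹28,000.
Gideon's share (₹56,000) is divided into 2 shares of ₹28,000: Sorcha and Ansel each take ₹28,000.

Ansel receives ₹28,000.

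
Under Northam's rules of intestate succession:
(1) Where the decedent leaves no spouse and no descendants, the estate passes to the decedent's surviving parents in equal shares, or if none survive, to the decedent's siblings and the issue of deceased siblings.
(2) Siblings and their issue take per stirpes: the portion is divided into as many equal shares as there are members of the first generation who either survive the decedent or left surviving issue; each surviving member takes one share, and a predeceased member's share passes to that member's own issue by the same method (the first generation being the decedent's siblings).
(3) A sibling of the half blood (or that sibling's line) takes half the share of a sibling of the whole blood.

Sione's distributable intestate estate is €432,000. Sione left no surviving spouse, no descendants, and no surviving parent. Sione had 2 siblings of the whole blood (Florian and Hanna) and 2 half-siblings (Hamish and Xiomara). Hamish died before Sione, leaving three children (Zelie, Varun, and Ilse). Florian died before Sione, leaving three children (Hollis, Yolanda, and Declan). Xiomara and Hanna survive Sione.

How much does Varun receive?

Varun receives €24,000.

The entire €432,000 passes to the siblings and their issue.
Counting each half-blood sibling's line as half a unit, there are 3 units in €432,000, so one unit is €144,000. Whole-blood lines (Florian and Hanna) take €144,000 each; half-blood lines (Hamish and Xiomara) take €72,000 each.
Hamish's share (€72,000) is divided into 3 shares of €24,000: Zelie, Varun, and Ilse each take €24,000.
Florian's share (€144,000) is divided into 3 shares of €48,000: Hollis, Yolanda, and Declan each take €48,000.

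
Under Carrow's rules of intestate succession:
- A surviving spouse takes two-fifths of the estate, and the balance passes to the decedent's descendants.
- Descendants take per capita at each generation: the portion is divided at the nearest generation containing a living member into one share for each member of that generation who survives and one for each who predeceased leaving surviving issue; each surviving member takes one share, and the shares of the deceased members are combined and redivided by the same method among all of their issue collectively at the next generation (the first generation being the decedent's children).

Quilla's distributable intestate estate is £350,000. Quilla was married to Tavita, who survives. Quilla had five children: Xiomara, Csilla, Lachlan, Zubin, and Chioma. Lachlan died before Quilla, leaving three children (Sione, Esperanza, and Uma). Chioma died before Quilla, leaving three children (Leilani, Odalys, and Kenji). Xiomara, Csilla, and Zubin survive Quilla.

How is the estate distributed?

Tavita: £140,000; Xiomara: £42,000; Csilla: £42,000; Sione: £14,000; Esperanza: £14,000; Uma: £14,000; Zubin: £42,000; Leilani: £14,000; Odalys: £14,000; Kenji: £14,000

Tavita takes two-fifths of £350,000 = £140,000. The remaining £210,000 passes to the descendants.
The descendants' portion (£210,000) is divided at the children's generation into 5 shares of £42,000. Xiomara, Csilla, and Zubin each take £42,000. The 2 shares of the deceased (Lachlan and Chioma) are combined into a pool of £84,000.
That pool (£84,000) is divided at the grandchildren's generation equally among Sione, Esperanza, Uma, Leilani, Odalys, and Kenji: £14,000 each.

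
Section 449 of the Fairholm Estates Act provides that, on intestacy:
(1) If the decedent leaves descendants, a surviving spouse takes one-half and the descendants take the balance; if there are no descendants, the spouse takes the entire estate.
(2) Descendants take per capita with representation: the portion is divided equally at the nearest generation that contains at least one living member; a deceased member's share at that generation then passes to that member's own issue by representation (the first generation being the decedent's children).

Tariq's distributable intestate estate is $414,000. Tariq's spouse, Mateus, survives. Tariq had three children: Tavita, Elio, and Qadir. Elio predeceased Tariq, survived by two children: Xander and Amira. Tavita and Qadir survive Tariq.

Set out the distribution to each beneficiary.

Mateus: $207,000; Tavita: $69,000; Xander: $34,500; Amira: $34,500; Qadir: $69,000

Mateus takes one-half of $414,000 = $207,000. The remaining $207,000 passes to the descendants.
The descendants' portion ($207,000) is divided into 3 shares of $69,000: Tavita and Qadir each take $69,000; Elio's $69,000 share passes to Elio's issue.
Elio's share ($69,000) is divided into 2 shares of $34,500: Xander and Amira each take $34,500.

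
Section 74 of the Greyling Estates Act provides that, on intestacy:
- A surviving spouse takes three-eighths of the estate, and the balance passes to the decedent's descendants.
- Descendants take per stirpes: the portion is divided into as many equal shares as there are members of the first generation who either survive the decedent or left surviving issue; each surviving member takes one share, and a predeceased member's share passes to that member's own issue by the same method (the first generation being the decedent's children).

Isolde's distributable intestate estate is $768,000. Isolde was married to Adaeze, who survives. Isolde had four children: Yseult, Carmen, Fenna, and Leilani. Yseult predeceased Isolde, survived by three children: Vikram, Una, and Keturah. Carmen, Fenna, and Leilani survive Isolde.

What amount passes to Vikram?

Adaeze takes three-eighths of $768,000 = $288,000. The remaining $480,000 passes to the descendants.
The descendants' portion ($480,000) is divided into 4 shares of $120,000: Carmen, Fenna, and Leilani each take $120,000; Yseult's $120,000 share passes to Yseult's issue.
Yseult's share ($120,000) is divided into 3 shares of $40,000: Vikram, Una, and Keturah each take $40,000.

Vikram receives $40,000.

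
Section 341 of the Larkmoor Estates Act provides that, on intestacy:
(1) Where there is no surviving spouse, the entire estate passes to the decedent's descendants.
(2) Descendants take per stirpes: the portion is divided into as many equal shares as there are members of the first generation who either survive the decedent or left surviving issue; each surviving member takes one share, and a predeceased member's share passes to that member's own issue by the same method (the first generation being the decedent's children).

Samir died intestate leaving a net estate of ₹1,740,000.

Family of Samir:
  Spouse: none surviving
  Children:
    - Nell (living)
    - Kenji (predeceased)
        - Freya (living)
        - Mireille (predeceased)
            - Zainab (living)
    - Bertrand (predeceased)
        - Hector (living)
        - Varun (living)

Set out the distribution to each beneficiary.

The entire ₹1,740,000 passes to the descendants.
That amount (₹1,740,000) is divided into 3 shares of ₹580,000: Nell takes ₹580,000; Kenji's ₹580,000 share passes to Kenji's issue; Bertrand's ₹580,000 share passes to Bertrand's issue.
Kenji's share (₹580,000) is divided into 2 shares of ₹290,000: Freya takes ₹290,000; Mireille's ₹290,000 share passes to Mireille's issue.
Mireille's share (₹290,000) passes entirely to Zainab.
Bertrand's share (₹580,000) is divided into 2 shares of ₹290,000: Hector and Varun each take ₹290,000.

Nell: ₹580,000; Freya: ₹290,000; Zainab: ₹290,000; Hector: ₹290,000; Varun: ₹290,000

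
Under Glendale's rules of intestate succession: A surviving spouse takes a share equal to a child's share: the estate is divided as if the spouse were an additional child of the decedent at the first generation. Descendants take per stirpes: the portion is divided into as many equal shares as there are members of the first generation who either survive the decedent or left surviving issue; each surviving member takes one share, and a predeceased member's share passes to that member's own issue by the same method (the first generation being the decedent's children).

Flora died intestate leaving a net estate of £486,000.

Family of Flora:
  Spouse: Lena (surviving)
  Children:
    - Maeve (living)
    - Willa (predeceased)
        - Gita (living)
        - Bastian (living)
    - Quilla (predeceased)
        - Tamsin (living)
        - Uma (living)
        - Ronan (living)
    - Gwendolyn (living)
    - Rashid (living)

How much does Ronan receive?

Ronan receives £27,000.

The spouse counts as an additional share at the children's level, so there are 6 primary shares of £81,000. Lena takes one such share (£81,000).
The children's combined portion (£405,000) is divided into 5 shares of £81,000: Maeve, Gwendolyn, and Rashid each take £81,000; Willa's £81,000 share passes to Willa's issue; Quilla's £81,000 share passes to Quilla's issue.
Willa's share (£81,000) is divided into 2 shares of £40,500: Gita and Bastian each take £40,500.
Quilla's share (£81,000) is divided into 3 shares of £27,000: Tamsin, Uma, and Ronan each take £27,000.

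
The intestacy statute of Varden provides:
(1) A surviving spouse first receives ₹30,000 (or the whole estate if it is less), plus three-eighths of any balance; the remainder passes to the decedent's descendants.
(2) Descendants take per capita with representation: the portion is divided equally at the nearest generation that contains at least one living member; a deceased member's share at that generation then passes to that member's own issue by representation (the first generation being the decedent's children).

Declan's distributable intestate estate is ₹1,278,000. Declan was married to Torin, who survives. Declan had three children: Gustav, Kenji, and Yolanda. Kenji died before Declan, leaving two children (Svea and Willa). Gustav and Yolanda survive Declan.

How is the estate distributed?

Torin first takes ₹30,000, leaving a balance of ₹1,248,000. Torin then takes three-eighths of the balance (₹468,000), for a total of ₹498,000. The remaining ₹780,000 passes to the descendants.
The descendants' portion (₹780,000) is divided into 3 shares of ₹260,000: Gustav and Yolanda each take ₹260,000; Kenji's ₹260,000 share passes to Kenji's issue.
Kenji's share (₹260,000) is divided into 2 shares of ₹130,000: Svea and Willa each take ₹130,000.

Torin: ₹498,000; Gustav: ₹260,000; Svea: ₹130,000; Willa: ₹130,000; Yolanda: ₹260,000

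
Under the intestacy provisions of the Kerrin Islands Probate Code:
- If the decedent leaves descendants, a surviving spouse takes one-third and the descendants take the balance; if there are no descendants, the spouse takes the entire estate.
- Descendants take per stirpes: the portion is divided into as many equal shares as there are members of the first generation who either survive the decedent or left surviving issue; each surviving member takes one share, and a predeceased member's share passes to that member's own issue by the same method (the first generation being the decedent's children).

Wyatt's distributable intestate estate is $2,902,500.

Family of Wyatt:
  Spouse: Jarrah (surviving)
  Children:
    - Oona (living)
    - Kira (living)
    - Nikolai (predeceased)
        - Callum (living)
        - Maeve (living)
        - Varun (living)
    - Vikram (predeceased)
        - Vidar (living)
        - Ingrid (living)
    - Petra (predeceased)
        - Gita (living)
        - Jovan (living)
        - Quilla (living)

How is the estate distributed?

Jarrah: $967,500; Oona: $387,000; Kira: $387,000; Callum: $129,000; Maeve: $129,000; Varun: $129,000; Vidar: $193,500; Ingrid: $193,500; Gita: $129,000; Jovan: $129,000; Quilla: $129,000

Jarrah takes one-third of $2,902,500 = $967,500. The remaining $1,935,000 passes to the descendants.
The descendants' portion ($1,935,000) is divided into 5 shares of $387,000: Oona and Kira each take $387,000; Nikolai's $387,000 share passes to Nikolai's issue; Vikram's $387,000 share passes to Vikram's issue; Petra's $387,000 share passes to Petra's issue.
Nikolai's share ($387,000) is divided into 3 shares of $129,000: Callum, Maeve, and Varun each take $129,000.
Vikram's share ($387,000) is divided into 2 shares of $193,500: Vidar and Ingrid each take $193,500.
Petra's share ($387,000) is divided into 3 shares of $129,000: Gita, Jovan, and Quilla each take $129,000.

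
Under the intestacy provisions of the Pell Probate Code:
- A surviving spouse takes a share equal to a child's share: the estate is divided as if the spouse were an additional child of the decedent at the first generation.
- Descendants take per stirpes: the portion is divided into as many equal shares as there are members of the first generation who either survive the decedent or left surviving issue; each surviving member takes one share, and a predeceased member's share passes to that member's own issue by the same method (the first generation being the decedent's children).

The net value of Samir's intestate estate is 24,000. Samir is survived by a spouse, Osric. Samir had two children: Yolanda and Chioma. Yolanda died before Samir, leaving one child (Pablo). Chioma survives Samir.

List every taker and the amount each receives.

The spouse counts as an additional share at the children's level, so there are 3 primary shares of 8,000. Osric takes one such share (8,000).
The children's combined portion (16,000) is divided into 2 shares of 8,000: Chioma takes 8,000; Yolanda's 8,000 share passes to Yolanda's issue.
Yolanda's share (8,000) passes entirely to Pablo.

Osric: 8,000; Pablo: 8,000; Chioma: 8,000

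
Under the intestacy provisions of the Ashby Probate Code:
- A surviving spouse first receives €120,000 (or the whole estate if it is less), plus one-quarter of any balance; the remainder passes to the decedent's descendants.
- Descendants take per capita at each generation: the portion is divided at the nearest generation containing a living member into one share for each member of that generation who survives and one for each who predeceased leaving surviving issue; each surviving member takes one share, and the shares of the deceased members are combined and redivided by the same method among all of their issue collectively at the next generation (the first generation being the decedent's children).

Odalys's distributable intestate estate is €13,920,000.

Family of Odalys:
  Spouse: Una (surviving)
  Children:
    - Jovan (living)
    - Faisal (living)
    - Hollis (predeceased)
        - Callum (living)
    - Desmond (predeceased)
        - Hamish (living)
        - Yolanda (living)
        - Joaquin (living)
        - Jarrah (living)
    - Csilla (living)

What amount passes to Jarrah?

Jarrah receives €828,000.

Una first takes €120,000, leaving a balance of €13,800,000. Una then takes one-quarter of the balance (€3,450,000), for a total of €3,570,000. The remaining €10,350,000 passes to the descendants.
The descendants' portion (€10,350,000) is divided at the children's generation into 5 shares of €2,070,000. Jovan, Faisal, and Csilla each take €2,070,000. The 2 shares of the deceased (Hollis and Desmond) are combined into a pool of €4,140,000.
That pool (€4,140,000) is divided at the grandchildren's generation equally among Callum, Hamish, Yolanda, Joaquin, and Jarrah: €828,000 each.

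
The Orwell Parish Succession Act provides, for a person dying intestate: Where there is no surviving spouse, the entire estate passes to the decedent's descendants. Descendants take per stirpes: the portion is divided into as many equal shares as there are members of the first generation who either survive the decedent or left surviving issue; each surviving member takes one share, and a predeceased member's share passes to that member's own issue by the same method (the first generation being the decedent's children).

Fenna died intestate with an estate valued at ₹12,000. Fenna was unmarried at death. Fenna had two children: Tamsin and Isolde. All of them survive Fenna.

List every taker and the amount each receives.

Tamsin: ₹6,000; Isolde: ₹6,000

The entire ₹12,000 passes to the descendants.
That amount (₹12,000) is divided into 2 shares of ₹6,000: Tamsin and Isolde each take ₹6,000.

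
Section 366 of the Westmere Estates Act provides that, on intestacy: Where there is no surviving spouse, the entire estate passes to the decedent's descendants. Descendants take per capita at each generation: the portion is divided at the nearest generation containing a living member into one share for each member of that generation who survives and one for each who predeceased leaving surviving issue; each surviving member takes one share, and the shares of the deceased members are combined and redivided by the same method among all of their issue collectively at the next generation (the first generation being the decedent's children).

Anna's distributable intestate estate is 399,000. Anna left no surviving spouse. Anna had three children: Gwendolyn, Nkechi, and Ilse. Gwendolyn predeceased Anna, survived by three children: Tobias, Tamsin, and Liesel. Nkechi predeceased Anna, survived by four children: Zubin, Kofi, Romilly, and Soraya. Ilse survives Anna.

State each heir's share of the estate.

The entire 399,000 passes to the descendants.
That amount (399,000) is divided at the children's generation into 3 shares of 133,000. Ilse takes 133,000. The 2 shares of the deceased (Gwendolyn and Nkechi) are combined into a pool of 266,000.
That pool (266,000) is divided at the grandchildren's generation equally among Tobias, Tamsin, Liesel, Zubin, Kofi, Romilly, and Soraya: 38,000 each.

Tobias: 38,000; Tamsin: 38,000; Liesel: 38,000; Zubin: 38,000; Kofi: 38,000; Romilly: 38,000; Soraya: 38,000; Ilse: 133,000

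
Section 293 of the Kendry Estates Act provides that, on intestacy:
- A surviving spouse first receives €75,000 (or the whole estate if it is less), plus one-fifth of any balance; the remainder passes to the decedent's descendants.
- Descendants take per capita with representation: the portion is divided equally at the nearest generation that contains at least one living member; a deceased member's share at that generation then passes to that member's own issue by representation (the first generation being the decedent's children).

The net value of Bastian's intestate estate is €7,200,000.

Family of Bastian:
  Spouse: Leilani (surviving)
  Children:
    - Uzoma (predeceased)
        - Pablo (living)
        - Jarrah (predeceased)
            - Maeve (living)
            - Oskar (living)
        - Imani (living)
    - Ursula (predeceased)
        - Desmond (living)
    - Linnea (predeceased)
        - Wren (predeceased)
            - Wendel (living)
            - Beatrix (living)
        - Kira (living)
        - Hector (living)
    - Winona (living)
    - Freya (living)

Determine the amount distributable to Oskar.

Oskar receives €190,000.

Leilani first takes €75,000, leaving a balance of €7,125,000. Leilani then takes one-fifth of the balance (€1,425,000), for a total of €1,500,000. The remaining €5,700,000 passes to the descendants.
The descendants' portion (€5,700,000) is divided into 5 shares of €1,140,000: Winona and Freya each take €1,140,000; Uzoma's €1,140,000 share passes to Uzoma's issue; Ursula's €1,140,000 share passes to Ursula's issue; Linnea's €1,140,000 share passes to Linnea's issue.
Uzoma's share (€1,140,000) is divided into 3 shares of €380,000: Pablo and Imani each take €380,000; Jarrah's €380,000 share passes to Jarrah's issue.
Jarrah's share (€380,000) is divided into 2 shares of €190,000: Maeve and Oskar each take €190,000.
Ursula's share (€1,140,000) passes entirely to Desmond.
Linnea's share (€1,140,000) is divided into 3 shares of €380,000: Kira and Hector each take €380,000; Wren's €380,000 share passes to Wren's issue.
Wren's share (€380,000) is divided into 2 shares of €190,000: Wendel and Beatrix each take €190,000.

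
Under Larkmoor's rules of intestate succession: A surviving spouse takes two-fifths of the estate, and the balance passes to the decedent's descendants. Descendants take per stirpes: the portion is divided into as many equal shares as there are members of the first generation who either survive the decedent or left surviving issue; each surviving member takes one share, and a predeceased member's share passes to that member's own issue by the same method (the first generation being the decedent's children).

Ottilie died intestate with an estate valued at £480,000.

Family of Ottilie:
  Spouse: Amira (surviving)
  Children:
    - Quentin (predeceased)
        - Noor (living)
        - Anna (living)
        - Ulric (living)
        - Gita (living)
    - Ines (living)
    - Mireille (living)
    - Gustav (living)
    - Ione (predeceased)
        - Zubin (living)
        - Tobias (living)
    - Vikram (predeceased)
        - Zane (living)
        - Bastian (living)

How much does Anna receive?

Amira takes two-fifths of £480,000 = £192,000. The remaining £288,000 passes to the descendants.
The descendants' portion (£288,000) is divided into 6 shares of £48,000: Ines, Mireille, and Gustav each take £48,000; Quentin's £48,000 share passes to Quentin's issue; Ione's £48,000 share passes to Ione's issue; Vikram's £48,000 share passes to Vikram's issue.
Quentin's share (£48,000) is divided into 4 shares of £12,000: Noor, Anna, Ulric, and Gita each take £12,000.
Ione's share (£48,000) is divided into 2 shares of £24,000: Zubin and Tobias each take £24,000.
Vikram's share (£48,000) is divided into 2 shares of £24,000: Zane and Bastian each take £24,000.

Anna receives £12,000.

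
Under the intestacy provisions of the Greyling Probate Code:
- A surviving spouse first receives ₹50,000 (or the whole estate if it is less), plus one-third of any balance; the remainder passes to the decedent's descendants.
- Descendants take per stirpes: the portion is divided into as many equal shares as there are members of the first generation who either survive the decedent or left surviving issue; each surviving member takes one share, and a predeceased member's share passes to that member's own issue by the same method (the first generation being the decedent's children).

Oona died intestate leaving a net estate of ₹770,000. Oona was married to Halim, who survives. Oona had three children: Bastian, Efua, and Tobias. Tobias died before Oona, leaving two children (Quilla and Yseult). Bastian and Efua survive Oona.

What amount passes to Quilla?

Halim first takes ₹50,000, leaving a balance of ₹720,000. Halim then takes one-third of the balance (₹240,000), for a total of ₹290,000. The remaining ₹480,000 passes to the descendants.
The descendants' portion (₹480,000) is divided into 3 shares of ₹160,000: Bastian and Efua each take ₹160,000; Tobias's ₹160,000 share passes to Tobias's issue.
Tobias's share (₹160,000) is divided into 2 shares of ₹80,000: Quilla and Yseult each take ₹80,000.

Quilla receives ₹80,000.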